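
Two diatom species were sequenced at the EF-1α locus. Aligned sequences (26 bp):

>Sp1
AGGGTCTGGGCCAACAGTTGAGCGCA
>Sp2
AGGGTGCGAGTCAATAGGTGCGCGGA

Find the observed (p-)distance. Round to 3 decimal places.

The sequences differ at 8 of 26 positions (sites 6, 7, 9, 11, 15, 18, 21, 25).
p = 8/26 = 0.307692… ≈ 0.308 (to 3 d.p.).

0.308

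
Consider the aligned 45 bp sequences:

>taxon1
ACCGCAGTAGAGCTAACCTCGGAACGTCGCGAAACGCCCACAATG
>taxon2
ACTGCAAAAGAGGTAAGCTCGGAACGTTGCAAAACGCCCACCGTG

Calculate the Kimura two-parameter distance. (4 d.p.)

0.2353

Of 45 sites, 5 differences are transitions and 4 are transversions, so P = 5/45 ≈ 0.111111 and Q = 4/45 ≈ 0.088889.
Under the Kimura two-parameter model, d = −½ ln(1 − 2P − Q) − ¼ ln(1 − 2Q).
1 − 2P − Q = 0.688889, giving −½ ln(0.688889) = 0.186338.
1 − 2Q = 0.822222, giving −¼ ln(0.822222) = 0.048936.
d = 0.186338 + 0.048936 = 0.235274.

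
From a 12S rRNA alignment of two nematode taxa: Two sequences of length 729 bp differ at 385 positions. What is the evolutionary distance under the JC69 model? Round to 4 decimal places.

0.9135

p = 385/729 ≈ 0.528121.
d = −(3/4) ln(1 − 4p/3) = −0.75 ln(1 − 0.704161) = −0.75 ln(0.295839)
  = −0.75 × (-1.217940) = 0.913455 substitutions/site.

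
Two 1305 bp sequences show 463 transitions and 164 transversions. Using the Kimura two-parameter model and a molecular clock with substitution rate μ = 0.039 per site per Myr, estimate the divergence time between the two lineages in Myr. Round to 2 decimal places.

12.49

P = 463/1305 ≈ 0.354789 and Q = 164/1305 ≈ 0.12567.
Under the Kimura two-parameter model, d = −½ ln(1 − 2P − Q) − ¼ ln(1 − 2Q).
1 − 2P − Q = 0.164752, giving −½ ln(0.164752) = 0.901657.
1 − 2Q = 0.74866, giving −¼ ln(0.74866) = 0.072368.
d = 0.901657 + 0.072368 = 0.974025.
Under a molecular clock d = 2μt, so t = d/(2μ) = 0.974025 / (2 × 0.039) = 12.49 Myr.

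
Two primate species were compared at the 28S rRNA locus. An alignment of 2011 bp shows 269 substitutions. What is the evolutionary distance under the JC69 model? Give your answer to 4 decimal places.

p = 269/2011 ≈ 0.133764.
d = −(3/4) ln(1 − 4p/3) = −0.75 ln(1 − 0.178352) = −0.75 ln(0.821648)
  = −0.75 × (-0.196443) = 0.147332 substitutions/site.

0.1473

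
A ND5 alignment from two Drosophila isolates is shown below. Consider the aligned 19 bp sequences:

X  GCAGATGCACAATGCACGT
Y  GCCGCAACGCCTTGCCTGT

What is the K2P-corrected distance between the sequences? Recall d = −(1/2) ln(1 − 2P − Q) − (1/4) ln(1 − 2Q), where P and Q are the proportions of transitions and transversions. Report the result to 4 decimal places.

0.7489

Of 19 sites, 3 differences are transitions and 6 are transversions, so P = 3/19 ≈ 0.157895 and Q = 6/19 ≈ 0.315789.
Under the Kimura two-parameter model, d = −½ ln(1 − 2P − Q) − ¼ ln(1 − 2Q).
1 − 2P − Q = 0.368421, giving −½ ln(0.368421) = 0.499264.
1 − 2Q = 0.368422, giving −¼ ln(0.368422) = 0.249632.
d = 0.499264 + 0.249632 = 0.748896.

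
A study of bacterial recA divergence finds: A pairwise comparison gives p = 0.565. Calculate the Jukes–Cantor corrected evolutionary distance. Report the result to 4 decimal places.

1.0498

d = −(3/4) ln(1 − 4p/3) = −0.75 ln(1 − 0.753333) = −0.75 ln(0.246667)
  = −0.75 × (-1.399716) = 1.049787 substitutions/site.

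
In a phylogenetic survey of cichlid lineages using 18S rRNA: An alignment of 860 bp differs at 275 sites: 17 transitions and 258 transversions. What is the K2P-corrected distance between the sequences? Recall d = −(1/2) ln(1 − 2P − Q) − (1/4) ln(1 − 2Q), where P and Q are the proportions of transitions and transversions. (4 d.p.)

0.4365

P = 17/860 ≈ 0.019767 and Q = 258/860 = 0.3.
Under the Kimura two-parameter model, d = −½ ln(1 − 2P − Q) − ¼ ln(1 − 2Q).
1 − 2P − Q = 0.660466, giving −½ ln(0.660466) = 0.207405.
1 − 2Q = 0.4, giving −¼ ln(0.4) = 0.229073.
d = 0.207405 + 0.229073 = 0.436478.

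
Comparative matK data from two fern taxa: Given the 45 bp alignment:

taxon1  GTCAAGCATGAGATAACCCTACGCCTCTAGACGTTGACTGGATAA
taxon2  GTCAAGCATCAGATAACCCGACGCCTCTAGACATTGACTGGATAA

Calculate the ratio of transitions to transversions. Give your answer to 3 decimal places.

Transitions are A↔G and C↔T; transversions are all other mismatches.
Transitions: 1. Transversions: 2.
R = 1/2 = 0.500.

0.500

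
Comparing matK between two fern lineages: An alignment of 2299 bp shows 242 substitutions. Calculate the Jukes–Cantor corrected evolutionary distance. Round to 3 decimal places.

p = 242/2299 ≈ 0.105263.
d = −(3/4) ln(1 − 4p/3) = −0.75 ln(1 − 0.140351) = −0.75 ln(0.859649)
  = −0.75 × (-0.151231) = 0.113423 substitutions/site.

0.113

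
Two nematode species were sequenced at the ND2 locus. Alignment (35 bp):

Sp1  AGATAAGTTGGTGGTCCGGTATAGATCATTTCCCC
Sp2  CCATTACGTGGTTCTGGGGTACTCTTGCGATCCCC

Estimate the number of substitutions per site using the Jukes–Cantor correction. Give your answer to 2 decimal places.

0.78

The sequences differ at 17 of 35 sites, so p = 17/35 ≈ 0.485714.
d = −(3/4) ln(1 − 4p/3) = −0.75 ln(1 − 0.647619) = −0.75 ln(0.352381)
  = −0.75 × (-1.043042) = 0.782282 substitutions/site.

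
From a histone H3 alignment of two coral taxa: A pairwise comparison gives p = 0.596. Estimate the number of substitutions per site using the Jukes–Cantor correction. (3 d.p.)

d = −(3/4) ln(1 − 4p/3) = −0.75 ln(1 − 0.794667) = −0.75 ln(0.205333)
  = −0.75 × (-1.583122) = 1.187342 substitutions/site.

1.187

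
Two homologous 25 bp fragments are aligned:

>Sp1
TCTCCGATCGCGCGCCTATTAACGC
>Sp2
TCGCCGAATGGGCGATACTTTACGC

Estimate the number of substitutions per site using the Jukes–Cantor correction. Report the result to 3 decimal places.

The sequences differ at 9 of 25 sites (3, 8, 9, 11, 15, 16, 17, 18, 21), so p = 9/25 = 0.36.
d = −(3/4) ln(1 − 4p/3) = −0.75 ln(1 − 0.48) = −0.75 ln(0.52)
  = −0.75 × (-0.653926) = 0.490445 substitutions/site.

0.490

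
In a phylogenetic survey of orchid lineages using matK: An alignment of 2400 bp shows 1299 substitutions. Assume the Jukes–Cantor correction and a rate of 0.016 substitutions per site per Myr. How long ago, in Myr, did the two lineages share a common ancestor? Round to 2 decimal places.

p = 1299/2400 = 0.54125.
d = −(3/4) ln(1 − 4p/3) = −0.75 ln(1 − 0.721667) = −0.75 ln(0.278333)
  = −0.75 × (-1.278937) = 0.959203 substitutions/site.
Under a molecular clock d = 2μt, so t = d/(2μ) = 0.959203 / (2 × 0.016) = 29.98 Myr.

29.98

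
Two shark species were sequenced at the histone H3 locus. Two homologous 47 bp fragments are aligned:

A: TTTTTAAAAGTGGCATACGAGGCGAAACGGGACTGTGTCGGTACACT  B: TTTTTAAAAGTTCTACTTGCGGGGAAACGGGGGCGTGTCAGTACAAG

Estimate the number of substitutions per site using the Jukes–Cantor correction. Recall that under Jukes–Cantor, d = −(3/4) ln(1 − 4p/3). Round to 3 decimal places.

The sequences differ at 14 of 47 sites, so p = 14/47 ≈ 0.297872.
d = −(3/4) ln(1 − 4p/3) = −0.75 ln(1 − 0.397163) = −0.75 ln(0.602837)
  = −0.75 × (-0.506108) = 0.379581 substitutions/site.

0.380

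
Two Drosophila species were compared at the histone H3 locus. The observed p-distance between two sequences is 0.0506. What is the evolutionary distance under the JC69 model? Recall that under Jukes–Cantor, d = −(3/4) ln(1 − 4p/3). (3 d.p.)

d = −(3/4) ln(1 − 4p/3) = −0.75 ln(1 − 0.067467) = −0.75 ln(0.932533)
  = −0.75 × (-0.069851) = 0.052388 substitutions/site.

0.052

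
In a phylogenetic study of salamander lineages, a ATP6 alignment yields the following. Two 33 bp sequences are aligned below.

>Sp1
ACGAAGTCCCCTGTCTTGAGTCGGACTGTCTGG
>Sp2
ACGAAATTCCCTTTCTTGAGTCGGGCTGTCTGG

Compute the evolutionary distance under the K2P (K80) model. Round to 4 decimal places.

0.1348

Of 33 sites, 3 differences are transitions and 1 are transversions, so P = 3/33 ≈ 0.090909 and Q = 1/33 ≈ 0.030303.
Under the Kimura two-parameter model, d = −½ ln(1 − 2P − Q) − ¼ ln(1 − 2Q).
1 − 2P − Q = 0.787879, giving −½ ln(0.787879) = 0.119205.
1 − 2Q = 0.939394, giving −¼ ln(0.939394) = 0.015630.
d = 0.119205 + 0.015630 = 0.134835.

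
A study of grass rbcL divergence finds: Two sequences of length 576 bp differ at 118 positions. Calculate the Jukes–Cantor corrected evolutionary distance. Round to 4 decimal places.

p = 118/576 ≈ 0.204861.
d = −(3/4) ln(1 − 4p/3) = −0.75 ln(1 − 0.273148) = −0.75 ln(0.726852)
  = −0.75 × (-0.319032) = 0.239274 substitutions/site.

0.2393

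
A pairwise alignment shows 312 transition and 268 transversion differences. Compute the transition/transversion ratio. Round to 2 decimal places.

1.16

R = 312/268 = 1.164179… ≈ 1.16 (to 2 d.p.).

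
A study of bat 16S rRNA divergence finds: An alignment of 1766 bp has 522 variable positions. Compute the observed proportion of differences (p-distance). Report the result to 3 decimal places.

0.296

p = 522/1766 = 0.295583… ≈ 0.296 (to 3 d.p.).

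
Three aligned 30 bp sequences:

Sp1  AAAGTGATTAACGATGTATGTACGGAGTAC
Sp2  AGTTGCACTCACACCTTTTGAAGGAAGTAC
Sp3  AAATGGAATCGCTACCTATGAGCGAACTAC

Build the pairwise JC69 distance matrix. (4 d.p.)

Sp1–Sp2: 15/30 sites differ → p = 0.5, d = −0.75 ln(1 − 0.666667) = 0.823960 ≈ 0.8240.
Sp1–Sp3: 12/30 sites differ → p = 0.4, d = −0.75 ln(1 − 0.533333) = 0.571605 ≈ 0.5716.
Sp2–Sp3: 12/30 sites differ → p = 0.4, d = −0.75 ln(1 − 0.533333) = 0.571605 ≈ 0.5716.

d(Sp1,Sp2) = 0.8240, d(Sp1,Sp3) = 0.5716, d(Sp2,Sp3) = 0.5716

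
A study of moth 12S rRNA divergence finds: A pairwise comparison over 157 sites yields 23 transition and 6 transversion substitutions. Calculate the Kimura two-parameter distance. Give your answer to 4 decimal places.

0.2210

P = 23/157 ≈ 0.146497 and Q = 6/157 ≈ 0.038217.
Under the Kimura two-parameter model, d = −½ ln(1 − 2P − Q) − ¼ ln(1 − 2Q).
1 − 2P − Q = 0.668789, giving −½ ln(0.668789) = 0.201143.
1 − 2Q = 0.923566, giving −¼ ln(0.923566) = 0.019878.
d = 0.201143 + 0.019878 = 0.221021.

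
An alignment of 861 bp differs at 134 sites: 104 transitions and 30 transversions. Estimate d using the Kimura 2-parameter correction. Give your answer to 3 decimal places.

P = 104/861 ≈ 0.12079 and Q = 30/861 ≈ 0.034843.
Under the Kimura two-parameter model, d = −½ ln(1 − 2P − Q) − ¼ ln(1 − 2Q).
1 − 2P − Q = 0.723577, giving −½ ln(0.723577) = 0.161774.
1 − 2Q = 0.930314, giving −¼ ln(0.930314) = 0.018058.
d = 0.161774 + 0.018058 = 0.179832.

0.180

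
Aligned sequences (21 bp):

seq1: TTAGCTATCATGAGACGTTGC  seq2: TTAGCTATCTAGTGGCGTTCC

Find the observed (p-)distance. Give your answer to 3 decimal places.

0.238

The sequences differ at 5 of 21 positions (sites 10, 11, 13, 15, 20).
p = 5/21 = 0.238095… ≈ 0.238 (to 3 d.p.).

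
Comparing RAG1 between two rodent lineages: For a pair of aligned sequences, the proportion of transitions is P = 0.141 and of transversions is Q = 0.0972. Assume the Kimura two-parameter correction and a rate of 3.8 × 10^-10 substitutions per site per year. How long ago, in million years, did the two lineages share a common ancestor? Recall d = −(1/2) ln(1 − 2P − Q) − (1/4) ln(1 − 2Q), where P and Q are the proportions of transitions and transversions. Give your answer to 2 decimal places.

384.76

Under the Kimura two-parameter model, d = −½ ln(1 − 2P − Q) − ¼ ln(1 − 2Q).
1 − 2P − Q = 0.6208, giving −½ ln(0.6208) = 0.238373.
1 − 2Q = 0.8056, giving −¼ ln(0.8056) = 0.054042.
d = 0.238373 + 0.054042 = 0.292415.
Under a molecular clock d = 2μt, so t = d/(2μ) = 0.292415 / (2 × 3.8 × 10^-10) = 384.76 million years.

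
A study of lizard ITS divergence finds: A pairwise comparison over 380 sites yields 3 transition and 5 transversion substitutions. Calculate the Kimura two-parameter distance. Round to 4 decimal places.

0.0214

P = 3/380 ≈ 0.007895 and Q = 5/380 ≈ 0.013158.
Under the Kimura two-parameter model, d = −½ ln(1 − 2P − Q) − ¼ ln(1 − 2Q).
1 − 2P − Q = 0.971052, giving −½ ln(0.971052) = 0.014688.
1 − 2Q = 0.973684, giving −¼ ln(0.973684) = 0.006667.
d = 0.014688 + 0.006667 = 0.021355.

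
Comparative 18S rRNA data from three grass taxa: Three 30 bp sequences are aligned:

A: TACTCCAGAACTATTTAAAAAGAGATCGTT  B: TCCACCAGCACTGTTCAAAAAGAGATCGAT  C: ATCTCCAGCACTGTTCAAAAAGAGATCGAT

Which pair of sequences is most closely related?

B and C

A–B: 6/30 differ, p = 0.200, d = 0.233.
A–C: 6/30 differ, p = 0.200, d = 0.233.
B–C: 3/30 differ, p = 0.100, d = 0.107.
The smallest distance is between B and C.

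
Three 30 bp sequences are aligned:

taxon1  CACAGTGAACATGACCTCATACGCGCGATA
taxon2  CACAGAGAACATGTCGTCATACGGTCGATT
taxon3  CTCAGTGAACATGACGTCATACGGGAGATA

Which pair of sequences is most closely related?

taxon1–taxon2: 6/30 differ, p = 0.200, d = 0.233.
taxon1–taxon3: 4/30 differ, p = 0.133, d = 0.147.
taxon2–taxon3: 6/30 differ, p = 0.200, d = 0.233.
The smallest distance is between taxon1 and taxon3.

taxon1 and taxon3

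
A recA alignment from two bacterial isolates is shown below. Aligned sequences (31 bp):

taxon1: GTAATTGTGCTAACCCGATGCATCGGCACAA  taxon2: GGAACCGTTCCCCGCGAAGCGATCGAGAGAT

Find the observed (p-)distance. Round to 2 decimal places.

The sequences differ at 17 of 31 positions.
p = 17/31 = 0.548387… ≈ 0.55 (to 2 d.p.).

0.55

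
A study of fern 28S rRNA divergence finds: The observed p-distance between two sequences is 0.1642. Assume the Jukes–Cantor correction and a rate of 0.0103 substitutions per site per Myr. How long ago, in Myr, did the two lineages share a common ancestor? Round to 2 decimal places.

9.00

d = −(3/4) ln(1 − 4p/3) = −0.75 ln(1 − 0.218933) = −0.75 ln(0.781067)
  = −0.75 × (-0.247094) = 0.185321 substitutions/site.
Under a molecular clock d = 2μt, so t = d/(2μ) = 0.185321 / (2 × 0.0103) = 9.00 Myr.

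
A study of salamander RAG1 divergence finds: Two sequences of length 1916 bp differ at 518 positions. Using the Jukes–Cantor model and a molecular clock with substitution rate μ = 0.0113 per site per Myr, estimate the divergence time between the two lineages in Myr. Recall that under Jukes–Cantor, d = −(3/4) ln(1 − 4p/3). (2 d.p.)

p = 518/1916 ≈ 0.270355.
d = −(3/4) ln(1 − 4p/3) = −0.75 ln(1 − 0.360473) = −0.75 ln(0.639527)
  = −0.75 × (-0.447026) = 0.335270 substitutions/site.
Under a molecular clock d = 2μt, so t = d/(2μ) = 0.335270 / (2 × 0.0113) = 14.83 Myr.

14.83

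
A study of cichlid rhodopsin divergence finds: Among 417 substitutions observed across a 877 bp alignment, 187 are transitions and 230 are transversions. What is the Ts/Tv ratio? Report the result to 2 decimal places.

0.81

R = 187/230 = 0.813043… ≈ 0.81 (to 2 d.p.).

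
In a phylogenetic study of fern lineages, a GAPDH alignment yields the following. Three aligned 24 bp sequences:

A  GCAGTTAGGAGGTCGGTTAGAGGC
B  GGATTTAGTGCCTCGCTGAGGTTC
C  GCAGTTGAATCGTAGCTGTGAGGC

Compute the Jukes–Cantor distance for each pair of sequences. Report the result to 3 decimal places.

d(A,B) = 0.708, d(A,C) = 0.520, d(B,C) = 0.824

A–B: 11/24 sites differ → p ≈ 0.458333, d = −0.75 ln(1 − 0.611111) = 0.708346 ≈ 0.708.
A–C: 9/24 sites differ → p = 0.375, d = −0.75 ln(1 − 0.5) = 0.519860 ≈ 0.520.
B–C: 12/24 sites differ → p = 0.5, d = −0.75 ln(1 − 0.666667) = 0.823960 ≈ 0.824.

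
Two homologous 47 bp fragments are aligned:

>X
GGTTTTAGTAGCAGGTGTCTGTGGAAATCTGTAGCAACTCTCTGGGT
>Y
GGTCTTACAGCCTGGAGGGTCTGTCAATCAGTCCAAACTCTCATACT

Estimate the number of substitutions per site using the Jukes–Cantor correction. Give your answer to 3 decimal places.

The sequences differ at 20 of 47 sites, so p = 20/47 ≈ 0.425532.
d = −(3/4) ln(1 − 4p/3) = −0.75 ln(1 − 0.567376) = −0.75 ln(0.432624)
  = −0.75 × (-0.837886) = 0.628415 substitutions/site.

0.628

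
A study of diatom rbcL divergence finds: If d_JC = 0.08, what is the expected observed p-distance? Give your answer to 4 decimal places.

0.0759

p = (3/4)(1 − e^(−4d/3)) = 0.75 × (1 − e^(-0.106667)) = 0.75 × (1 − 0.898825) = 0.075881.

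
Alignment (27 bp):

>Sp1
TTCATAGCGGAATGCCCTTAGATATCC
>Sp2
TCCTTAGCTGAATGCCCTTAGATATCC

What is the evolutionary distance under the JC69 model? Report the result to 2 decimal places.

The sequences differ at 3 of 27 sites (2, 4, 9), so p = 3/27 ≈ 0.111111.
d = −(3/4) ln(1 − 4p/3) = −0.75 ln(1 − 0.148148) = −0.75 ln(0.851852)
  = −0.75 × (-0.160342) = 0.120257 substitutions/site.

0.12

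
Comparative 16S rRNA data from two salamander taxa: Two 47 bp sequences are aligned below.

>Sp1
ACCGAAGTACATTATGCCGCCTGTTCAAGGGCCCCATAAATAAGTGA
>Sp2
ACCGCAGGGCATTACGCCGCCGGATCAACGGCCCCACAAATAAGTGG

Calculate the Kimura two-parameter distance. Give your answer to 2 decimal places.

0.22

Of 47 sites, 4 differences are transitions and 5 are transversions, so P = 4/47 ≈ 0.085106 and Q = 5/47 ≈ 0.106383.
Under the Kimura two-parameter model, d = −½ ln(1 − 2P − Q) − ¼ ln(1 − 2Q).
1 − 2P − Q = 0.723405, giving −½ ln(0.723405) = 0.161893.
1 − 2Q = 0.787234, giving −¼ ln(0.787234) = 0.059807.
d = 0.161893 + 0.059807 = 0.221700.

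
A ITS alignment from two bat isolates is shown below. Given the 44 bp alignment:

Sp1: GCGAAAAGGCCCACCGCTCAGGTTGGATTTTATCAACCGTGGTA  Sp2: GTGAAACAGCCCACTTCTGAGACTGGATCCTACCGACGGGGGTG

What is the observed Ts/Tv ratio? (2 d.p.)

2.00

Transitions are A↔G and C↔T; transversions are all other mismatches.
Transitions: 10. Transversions: 5.
R = 10/5 = 2.00.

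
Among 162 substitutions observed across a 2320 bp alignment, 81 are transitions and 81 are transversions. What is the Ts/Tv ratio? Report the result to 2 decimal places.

R = 81/81 = 1.00.

1.00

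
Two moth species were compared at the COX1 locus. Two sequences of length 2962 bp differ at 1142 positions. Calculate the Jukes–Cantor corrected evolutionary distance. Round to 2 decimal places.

0.54

p = 1142/2962 ≈ 0.38555.
d = −(3/4) ln(1 − 4p/3) = −0.75 ln(1 − 0.514067) = −0.75 ln(0.485933)
  = −0.75 × (-0.721685) = 0.541264 substitutions/site.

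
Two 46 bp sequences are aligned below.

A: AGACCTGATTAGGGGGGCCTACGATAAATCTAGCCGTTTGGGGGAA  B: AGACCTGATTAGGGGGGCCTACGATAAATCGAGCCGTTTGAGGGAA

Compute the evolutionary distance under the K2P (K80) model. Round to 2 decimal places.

Of 46 sites, 1 differences are transitions and 1 are transversions, so P = 1/46 ≈ 0.021739 and Q = 1/46 ≈ 0.021739.
Under the Kimura two-parameter model, d = −½ ln(1 − 2P − Q) − ¼ ln(1 − 2Q).
1 − 2P − Q = 0.934783, giving −½ ln(0.934783) = 0.033720.
1 − 2Q = 0.956522, giving −¼ ln(0.956522) = 0.011113.
d = 0.033720 + 0.011113 = 0.044833.

0.04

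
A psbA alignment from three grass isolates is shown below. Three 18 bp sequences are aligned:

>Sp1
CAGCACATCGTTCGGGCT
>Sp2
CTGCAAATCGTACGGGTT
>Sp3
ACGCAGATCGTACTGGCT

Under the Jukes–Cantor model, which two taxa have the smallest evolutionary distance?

Sp1–Sp2: 4/18 differ, p = 0.222, d = 0.264.
Sp1–Sp3: 5/18 differ, p = 0.278, d = 0.347.
Sp2–Sp3: 5/18 differ, p = 0.278, d = 0.347.
The smallest distance is between Sp1 and Sp2.

Sp1 and Sp2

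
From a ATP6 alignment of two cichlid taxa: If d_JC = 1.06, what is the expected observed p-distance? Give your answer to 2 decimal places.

p = (3/4)(1 − e^(−4d/3)) = 0.75 × (1 − e^(-1.413333)) = 0.75 × (1 − 0.243331) = 0.567502.

0.57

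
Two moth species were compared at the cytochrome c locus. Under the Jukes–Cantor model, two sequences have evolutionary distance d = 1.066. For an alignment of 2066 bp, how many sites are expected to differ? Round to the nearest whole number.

1175

Invert JC69: p = (3/4)(1 − e^(−4d/3)) = 0.75 × (1 − e^(-1.421333)) = 0.75 × (1 − 0.241392) = 0.568956.
Expected differing sites = pL ≈ 0.568956 × 2066 = 1175.463096 ≈ 1175.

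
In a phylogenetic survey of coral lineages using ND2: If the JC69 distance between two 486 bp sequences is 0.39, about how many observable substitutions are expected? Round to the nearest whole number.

148

Invert JC69: p = (3/4)(1 − e^(−4d/3)) = 0.75 × (1 − e^(-0.52)) = 0.75 × (1 − 0.594521) = 0.304109.
Expected differing sites = pL ≈ 0.304109 × 486 = 147.796974 ≈ 148.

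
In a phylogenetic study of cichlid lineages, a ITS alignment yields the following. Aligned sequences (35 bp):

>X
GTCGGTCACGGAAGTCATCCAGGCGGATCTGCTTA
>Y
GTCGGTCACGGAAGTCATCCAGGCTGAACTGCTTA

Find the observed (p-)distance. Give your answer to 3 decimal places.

0.057

The sequences differ at 2 of 35 positions (sites 25, 28).
p = 2/35 = 0.057142… ≈ 0.057 (to 3 d.p.).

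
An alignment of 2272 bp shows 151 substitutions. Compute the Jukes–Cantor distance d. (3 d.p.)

0.070

p = 151/2272 ≈ 0.066461.
d = −(3/4) ln(1 − 4p/3) = −0.75 ln(1 − 0.088615) = −0.75 ln(0.911385)
  = −0.75 × (-0.092790) = 0.069593 substitutions/site.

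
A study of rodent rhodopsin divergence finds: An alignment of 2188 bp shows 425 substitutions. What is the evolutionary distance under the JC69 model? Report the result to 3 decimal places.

p = 425/2188 ≈ 0.194241.
d = −(3/4) ln(1 − 4p/3) = −0.75 ln(1 − 0.258988) = −0.75 ln(0.741012)
  = −0.75 × (-0.299738) = 0.224804 substitutions/site.

0.225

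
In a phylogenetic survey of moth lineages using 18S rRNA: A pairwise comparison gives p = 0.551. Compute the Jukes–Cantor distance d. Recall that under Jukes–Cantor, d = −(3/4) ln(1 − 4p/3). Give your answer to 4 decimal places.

0.9951

d = −(3/4) ln(1 − 4p/3) = −0.75 ln(1 − 0.734667) = −0.75 ln(0.265333)
  = −0.75 × (-1.326770) = 0.995078 substitutions/site.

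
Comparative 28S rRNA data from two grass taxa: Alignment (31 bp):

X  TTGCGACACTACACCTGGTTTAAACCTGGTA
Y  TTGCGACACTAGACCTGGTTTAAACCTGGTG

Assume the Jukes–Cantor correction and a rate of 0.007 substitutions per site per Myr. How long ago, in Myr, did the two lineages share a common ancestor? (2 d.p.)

4.82

The sequences differ at 2 of 31 sites (12, 31), so p = 2/31 ≈ 0.064516.
d = −(3/4) ln(1 − 4p/3) = −0.75 ln(1 − 0.086021) = −0.75 ln(0.913979)
  = −0.75 × (-0.089948) = 0.067461 substitutions/site.
Under a molecular clock d = 2μt, so t = d/(2μ) = 0.067461 / (2 × 0.007) = 4.82 Myr.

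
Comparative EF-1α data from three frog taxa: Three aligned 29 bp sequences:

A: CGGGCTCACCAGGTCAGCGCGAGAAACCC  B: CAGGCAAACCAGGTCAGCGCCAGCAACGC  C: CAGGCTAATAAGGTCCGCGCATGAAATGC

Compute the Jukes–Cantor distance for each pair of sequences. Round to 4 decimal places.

d(A,B) = 0.2421, d(A,C) = 0.4006, d(B,C) = 0.3439

A–B: 6/29 sites differ → p ≈ 0.206897, d = −0.75 ln(1 − 0.275863) = 0.242081 ≈ 0.2421.
A–C: 9/29 sites differ → p ≈ 0.310345, d = −0.75 ln(1 − 0.413793) = 0.400562 ≈ 0.4006.
B–C: 8/29 sites differ → p ≈ 0.275862, d = −0.75 ln(1 − 0.367816) = 0.343931 ≈ 0.3439.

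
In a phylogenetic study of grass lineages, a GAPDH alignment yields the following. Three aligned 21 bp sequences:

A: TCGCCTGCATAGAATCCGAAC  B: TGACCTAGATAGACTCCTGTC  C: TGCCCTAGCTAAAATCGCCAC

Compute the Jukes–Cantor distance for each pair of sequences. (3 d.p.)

d(A,B) = 0.532, d(A,C) = 0.635, d(B,C) = 0.532

A–B: 8/21 sites differ → p ≈ 0.380952, d = −0.75 ln(1 − 0.507936) = 0.531860 ≈ 0.532.
A–C: 9/21 sites differ → p ≈ 0.428571, d = −0.75 ln(1 − 0.571428) = 0.635472 ≈ 0.635.
B–C: 8/21 sites differ → p ≈ 0.380952, d = −0.75 ln(1 − 0.507936) = 0.531860 ≈ 0.532.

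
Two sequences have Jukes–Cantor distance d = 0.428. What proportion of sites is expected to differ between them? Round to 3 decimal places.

p = (3/4)(1 − e^(−4d/3)) = 0.75 × (1 − e^(-0.570667)) = 0.75 × (1 − 0.565148) = 0.326139.

0.326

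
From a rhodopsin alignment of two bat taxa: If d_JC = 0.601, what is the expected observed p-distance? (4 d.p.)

p = (3/4)(1 − e^(−4d/3)) = 0.75 × (1 − e^(-0.801333)) = 0.75 × (1 − 0.448730) = 0.413453.

0.4135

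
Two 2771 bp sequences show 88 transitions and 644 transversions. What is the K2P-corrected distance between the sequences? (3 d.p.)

0.332

P = 88/2771 ≈ 0.031757 and Q = 644/2771 ≈ 0.232407.
Under the Kimura two-parameter model, d = −½ ln(1 − 2P − Q) − ¼ ln(1 − 2Q).
1 − 2P − Q = 0.704079, giving −½ ln(0.704079) = 0.175432.
1 − 2Q = 0.535186, giving −¼ ln(0.535186) = 0.156285.
d = 0.175432 + 0.156285 = 0.331717.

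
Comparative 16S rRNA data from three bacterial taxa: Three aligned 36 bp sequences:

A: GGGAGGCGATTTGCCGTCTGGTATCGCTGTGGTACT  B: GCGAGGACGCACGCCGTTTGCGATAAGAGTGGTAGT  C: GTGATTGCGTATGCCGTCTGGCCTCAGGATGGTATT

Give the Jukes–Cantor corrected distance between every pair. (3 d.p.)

d(A,B) = 0.608, d(A,C) = 0.548, d(B,C) = 0.548

A–B: 15/36 sites differ → p ≈ 0.416667, d = −0.75 ln(1 − 0.555556) = 0.608198 ≈ 0.608.
A–C: 14/36 sites differ → p ≈ 0.388889, d = −0.75 ln(1 − 0.518519) = 0.548166 ≈ 0.548.
B–C: 14/36 sites differ → p ≈ 0.388889, d = −0.75 ln(1 − 0.518519) = 0.548166 ≈ 0.548.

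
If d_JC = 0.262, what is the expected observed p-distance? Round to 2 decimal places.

0.22

p = (3/4)(1 − e^(−4d/3)) = 0.75 × (1 − e^(-0.349333)) = 0.75 × (1 − 0.705158) = 0.221132.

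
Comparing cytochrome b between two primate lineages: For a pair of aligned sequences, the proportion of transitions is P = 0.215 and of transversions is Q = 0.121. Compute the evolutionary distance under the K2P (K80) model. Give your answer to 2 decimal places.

Under the Kimura two-parameter model, d = −½ ln(1 − 2P − Q) − ¼ ln(1 − 2Q).
1 − 2P − Q = 0.449, giving −½ ln(0.449) = 0.400366.
1 − 2Q = 0.758, giving −¼ ln(0.758) = 0.069268.
d = 0.400366 + 0.069268 = 0.469634.

0.47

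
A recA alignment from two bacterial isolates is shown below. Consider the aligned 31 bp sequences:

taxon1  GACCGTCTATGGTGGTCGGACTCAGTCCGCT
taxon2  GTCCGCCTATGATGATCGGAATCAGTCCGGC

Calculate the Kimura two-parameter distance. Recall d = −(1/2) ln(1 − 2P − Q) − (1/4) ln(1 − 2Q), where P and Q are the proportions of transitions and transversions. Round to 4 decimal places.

0.2729

Of 31 sites, 4 differences are transitions and 3 are transversions, so P = 4/31 ≈ 0.129032 and Q = 3/31 ≈ 0.096774.
Under the Kimura two-parameter model, d = −½ ln(1 − 2P − Q) − ¼ ln(1 − 2Q).
1 − 2P − Q = 0.645162, giving −½ ln(0.645162) = 0.219127.
1 − 2Q = 0.806452, giving −¼ ln(0.806452) = 0.053778.
d = 0.219127 + 0.053778 = 0.272905.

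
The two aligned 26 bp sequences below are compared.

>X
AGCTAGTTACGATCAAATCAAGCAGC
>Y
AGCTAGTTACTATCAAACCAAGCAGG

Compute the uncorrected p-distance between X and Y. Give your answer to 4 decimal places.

The sequences differ at 3 of 26 positions (sites 11, 18, 26).
p = 3/26 = 0.115384… ≈ 0.1154 (to 4 d.p.).

0.1154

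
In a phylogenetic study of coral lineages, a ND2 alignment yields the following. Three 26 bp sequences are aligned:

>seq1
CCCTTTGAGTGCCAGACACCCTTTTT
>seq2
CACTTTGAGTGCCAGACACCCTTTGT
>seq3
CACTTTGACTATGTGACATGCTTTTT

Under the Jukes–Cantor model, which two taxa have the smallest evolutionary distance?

seq1 and seq2

seq1–seq2: 2/26 differ, p = 0.077, d = 0.081.
seq1–seq3: 8/26 differ, p = 0.308, d = 0.396.
seq2–seq3: 8/26 differ, p = 0.308, d = 0.396.
The smallest distance is between seq1 and seq2.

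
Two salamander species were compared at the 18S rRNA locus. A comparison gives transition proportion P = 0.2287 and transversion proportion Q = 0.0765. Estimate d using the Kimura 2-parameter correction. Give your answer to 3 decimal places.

0.423

Under the Kimura two-parameter model, d = −½ ln(1 − 2P − Q) − ¼ ln(1 − 2Q).
1 − 2P − Q = 0.4661, giving −½ ln(0.4661) = 0.381678.
1 − 2Q = 0.847, giving −¼ ln(0.847) = 0.041514.
d = 0.381678 + 0.041514 = 0.423192.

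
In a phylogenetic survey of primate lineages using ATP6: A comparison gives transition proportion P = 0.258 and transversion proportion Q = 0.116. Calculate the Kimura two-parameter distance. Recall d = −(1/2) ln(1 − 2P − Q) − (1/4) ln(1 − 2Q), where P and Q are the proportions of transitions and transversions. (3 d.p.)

Under the Kimura two-parameter model, d = −½ ln(1 − 2P − Q) − ¼ ln(1 − 2Q).
1 − 2P − Q = 0.368, giving −½ ln(0.368) = 0.499836.
1 − 2Q = 0.768, giving −¼ ln(0.768) = 0.065991.
d = 0.499836 + 0.065991 = 0.565827.

0.566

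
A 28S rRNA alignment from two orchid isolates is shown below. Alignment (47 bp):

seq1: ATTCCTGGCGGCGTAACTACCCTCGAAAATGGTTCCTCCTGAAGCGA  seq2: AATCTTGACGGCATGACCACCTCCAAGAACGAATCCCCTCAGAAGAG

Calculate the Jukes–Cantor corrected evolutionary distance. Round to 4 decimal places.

0.7339

The sequences differ at 22 of 47 sites, so p = 22/47 ≈ 0.468085.
d = −(3/4) ln(1 − 4p/3) = −0.75 ln(1 − 0.624113) = −0.75 ln(0.375887)
  = −0.75 × (-0.978467) = 0.733850 substitutions/site.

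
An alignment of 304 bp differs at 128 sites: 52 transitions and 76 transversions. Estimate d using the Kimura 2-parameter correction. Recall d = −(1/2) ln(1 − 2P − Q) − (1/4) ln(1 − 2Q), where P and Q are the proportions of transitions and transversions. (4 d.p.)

0.6217

P = 52/304 ≈ 0.171053 and Q = 76/304 = 0.25.
Under the Kimura two-parameter model, d = −½ ln(1 − 2P − Q) − ¼ ln(1 − 2Q).
1 − 2P − Q = 0.407894, giving −½ ln(0.407894) = 0.448374.
1 − 2Q = 0.5, giving −¼ ln(0.5) = 0.173287.
d = 0.448374 + 0.173287 = 0.621661.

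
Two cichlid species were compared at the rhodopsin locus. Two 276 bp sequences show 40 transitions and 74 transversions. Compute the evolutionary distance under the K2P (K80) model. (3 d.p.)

P = 40/276 ≈ 0.144928 and Q = 74/276 ≈ 0.268116.
Under the Kimura two-parameter model, d = −½ ln(1 − 2P − Q) − ¼ ln(1 − 2Q).
1 − 2P − Q = 0.442028, giving −½ ln(0.442028) = 0.408191.
1 − 2Q = 0.463768, giving −¼ ln(0.463768) = 0.192093.
d = 0.408191 + 0.192093 = 0.600284.

0.600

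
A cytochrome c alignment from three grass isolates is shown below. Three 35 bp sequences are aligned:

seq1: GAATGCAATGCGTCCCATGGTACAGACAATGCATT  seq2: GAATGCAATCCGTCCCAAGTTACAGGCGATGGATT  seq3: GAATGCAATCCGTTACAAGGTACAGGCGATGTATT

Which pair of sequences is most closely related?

seq2 and seq3

seq1–seq2: 6/35 differ, p = 0.171, d = 0.195.
seq1–seq3: 7/35 differ, p = 0.200, d = 0.233.
seq2–seq3: 4/35 differ, p = 0.114, d = 0.124.
The smallest distance is between seq2 and seq3.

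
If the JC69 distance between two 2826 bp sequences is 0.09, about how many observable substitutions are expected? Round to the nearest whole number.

Invert JC69: p = (3/4)(1 − e^(−4d/3)) = 0.75 × (1 − e^(-0.12)) = 0.75 × (1 − 0.886920) = 0.084810.
Expected differing sites = pL ≈ 0.084810 × 2826 = 239.67306 ≈ 240.

240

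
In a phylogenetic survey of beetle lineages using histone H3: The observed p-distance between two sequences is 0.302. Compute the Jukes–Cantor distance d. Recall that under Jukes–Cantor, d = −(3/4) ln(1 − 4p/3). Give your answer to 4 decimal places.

d = −(3/4) ln(1 − 4p/3) = −0.75 ln(1 − 0.402667) = −0.75 ln(0.597333)
  = −0.75 × (-0.515281) = 0.386461 substitutions/site.

0.3865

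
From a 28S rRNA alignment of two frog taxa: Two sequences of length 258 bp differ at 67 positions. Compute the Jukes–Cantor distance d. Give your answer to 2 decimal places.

0.32

p = 67/258 ≈ 0.25969.
d = −(3/4) ln(1 − 4p/3) = −0.75 ln(1 − 0.346253) = −0.75 ln(0.653747)
  = −0.75 × (-0.425035) = 0.318776 substitutions/site.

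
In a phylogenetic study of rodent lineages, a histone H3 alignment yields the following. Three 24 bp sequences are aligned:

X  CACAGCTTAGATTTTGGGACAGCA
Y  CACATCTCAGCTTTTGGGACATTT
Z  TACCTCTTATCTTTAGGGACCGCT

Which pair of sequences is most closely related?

X and Y

X–Y: 6/24 differ, p = 0.250, d = 0.304.
X–Z: 8/24 differ, p = 0.333, d = 0.441.
Y–Z: 8/24 differ, p = 0.333, d = 0.441.
The smallest distance is between X and Y.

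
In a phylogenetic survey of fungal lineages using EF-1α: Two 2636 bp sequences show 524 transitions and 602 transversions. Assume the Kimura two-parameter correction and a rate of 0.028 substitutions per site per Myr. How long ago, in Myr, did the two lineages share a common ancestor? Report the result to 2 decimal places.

11.50

P = 524/2636 ≈ 0.198786 and Q = 602/2636 ≈ 0.228376.
Under the Kimura two-parameter model, d = −½ ln(1 − 2P − Q) − ¼ ln(1 − 2Q).
1 − 2P − Q = 0.374052, giving −½ ln(0.374052) = 0.491680.
1 − 2Q = 0.543248, giving −¼ ln(0.543248) = 0.152547.
d = 0.491680 + 0.152547 = 0.644227.
Under a molecular clock d = 2μt, so t = d/(2μ) = 0.644227 / (2 × 0.028) = 11.50 Myr.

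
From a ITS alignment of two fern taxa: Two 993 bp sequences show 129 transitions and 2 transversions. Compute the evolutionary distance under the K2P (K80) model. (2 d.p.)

P = 129/993 ≈ 0.129909 and Q = 2/993 ≈ 0.002014.
Under the Kimura two-parameter model, d = −½ ln(1 − 2P − Q) − ¼ ln(1 − 2Q).
1 − 2P − Q = 0.738168, giving −½ ln(0.738168) = 0.151792.
1 − 2Q = 0.995972, giving −¼ ln(0.995972) = 0.001009.
d = 0.151792 + 0.001009 = 0.152801.

0.15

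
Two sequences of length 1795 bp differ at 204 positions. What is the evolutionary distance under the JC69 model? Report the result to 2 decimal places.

0.12

p = 204/1795 ≈ 0.113649.
d = −(3/4) ln(1 − 4p/3) = −0.75 ln(1 − 0.151532) = −0.75 ln(0.848468)
  = −0.75 × (-0.164323) = 0.123242 substitutions/site.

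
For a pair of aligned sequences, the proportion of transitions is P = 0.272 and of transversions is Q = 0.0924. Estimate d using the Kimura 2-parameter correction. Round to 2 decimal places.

0.56

Under the Kimura two-parameter model, d = −½ ln(1 − 2P − Q) − ¼ ln(1 − 2Q).
1 − 2P − Q = 0.3636, giving −½ ln(0.3636) = 0.505850.
1 − 2Q = 0.8152, giving −¼ ln(0.8152) = 0.051080.
d = 0.505850 + 0.051080 = 0.556930.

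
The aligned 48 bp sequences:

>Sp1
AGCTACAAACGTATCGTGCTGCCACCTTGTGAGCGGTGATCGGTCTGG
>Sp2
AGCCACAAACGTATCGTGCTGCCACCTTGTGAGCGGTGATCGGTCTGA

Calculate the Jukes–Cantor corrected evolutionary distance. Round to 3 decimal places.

0.043

The sequences differ at 2 of 48 sites (4, 48), so p = 2/48 ≈ 0.041667.
d = −(3/4) ln(1 − 4p/3) = −0.75 ln(1 − 0.055556) = −0.75 ln(0.944444)
  = −0.75 × (-0.057159) = 0.042869 substitutions/site.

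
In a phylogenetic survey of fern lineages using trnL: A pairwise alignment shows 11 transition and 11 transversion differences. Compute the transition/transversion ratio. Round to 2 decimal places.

R = 11/11 = 1.00.

1.00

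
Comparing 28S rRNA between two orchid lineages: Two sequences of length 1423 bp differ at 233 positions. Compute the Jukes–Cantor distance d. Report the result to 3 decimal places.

0.185

p = 233/1423 ≈ 0.163739.
d = −(3/4) ln(1 − 4p/3) = −0.75 ln(1 − 0.218319) = −0.75 ln(0.781681)
  = −0.75 × (-0.246309) = 0.184732 substitutions/site.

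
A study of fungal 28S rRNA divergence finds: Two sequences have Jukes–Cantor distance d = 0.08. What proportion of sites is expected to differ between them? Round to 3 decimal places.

0.076

p = (3/4)(1 − e^(−4d/3)) = 0.75 × (1 − e^(-0.106667)) = 0.75 × (1 − 0.898825) = 0.075881.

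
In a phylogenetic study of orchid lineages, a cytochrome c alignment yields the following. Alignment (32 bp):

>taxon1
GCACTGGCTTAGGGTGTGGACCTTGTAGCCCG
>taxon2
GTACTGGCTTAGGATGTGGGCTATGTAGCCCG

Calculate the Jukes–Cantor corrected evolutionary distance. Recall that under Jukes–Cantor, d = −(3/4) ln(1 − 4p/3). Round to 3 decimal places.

0.175

The sequences differ at 5 of 32 sites (2, 14, 20, 22, 23), so p = 5/32 = 0.15625.
d = −(3/4) ln(1 − 4p/3) = −0.75 ln(1 − 0.208333) = −0.75 ln(0.791667)
  = −0.75 × (-0.233614) = 0.175211 substitutions/site.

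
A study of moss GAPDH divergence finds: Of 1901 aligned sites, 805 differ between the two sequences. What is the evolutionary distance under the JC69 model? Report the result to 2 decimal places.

0.62

p = 805/1901 ≈ 0.423461.
d = −(3/4) ln(1 − 4p/3) = −0.75 ln(1 − 0.564615) = −0.75 ln(0.435385)
  = −0.75 × (-0.831525) = 0.623644 substitutions/site.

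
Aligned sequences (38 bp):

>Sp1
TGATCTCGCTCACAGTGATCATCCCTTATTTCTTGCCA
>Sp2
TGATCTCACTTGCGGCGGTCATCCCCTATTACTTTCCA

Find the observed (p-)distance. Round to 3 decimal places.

0.237

The sequences differ at 9 of 38 positions (sites 8, 11, 12, 14, 16, 18, 26, 31, 35).
p = 9/38 = 0.236842… ≈ 0.237 (to 3 d.p.).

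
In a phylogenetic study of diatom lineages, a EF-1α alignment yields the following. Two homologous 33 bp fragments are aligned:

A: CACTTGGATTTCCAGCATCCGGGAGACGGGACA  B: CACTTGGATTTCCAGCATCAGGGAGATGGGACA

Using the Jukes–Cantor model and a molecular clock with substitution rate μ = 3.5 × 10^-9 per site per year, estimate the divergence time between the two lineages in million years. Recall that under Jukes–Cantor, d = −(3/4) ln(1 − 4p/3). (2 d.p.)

9.03

The sequences differ at 2 of 33 sites (20, 27), so p = 2/33 ≈ 0.060606.
d = −(3/4) ln(1 − 4p/3) = −0.75 ln(1 − 0.080808) = −0.75 ln(0.919192)
  = −0.75 × (-0.084260) = 0.063195 substitutions/site.
Under a molecular clock d = 2μt, so t = d/(2μ) = 0.063195 / (2 × 3.5 × 10^-9) = 9.03 million years.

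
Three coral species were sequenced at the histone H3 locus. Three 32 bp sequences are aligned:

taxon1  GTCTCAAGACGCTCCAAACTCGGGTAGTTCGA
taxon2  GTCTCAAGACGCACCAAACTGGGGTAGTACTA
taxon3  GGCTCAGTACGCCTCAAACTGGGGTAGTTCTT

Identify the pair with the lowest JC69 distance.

taxon1–taxon2: 4/32 differ, p = 0.125, d = 0.137.
taxon1–taxon3: 8/32 differ, p = 0.250, d = 0.304.
taxon2–taxon3: 7/32 differ, p = 0.219, d = 0.259.
The smallest distance is between taxon1 and taxon2.

taxon1 and taxon2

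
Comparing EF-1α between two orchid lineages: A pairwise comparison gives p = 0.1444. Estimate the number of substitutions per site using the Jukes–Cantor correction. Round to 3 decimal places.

d = −(3/4) ln(1 − 4p/3) = −0.75 ln(1 − 0.192533) = −0.75 ln(0.807467)
  = −0.75 × (-0.213853) = 0.160390 substitutions/site.

0.160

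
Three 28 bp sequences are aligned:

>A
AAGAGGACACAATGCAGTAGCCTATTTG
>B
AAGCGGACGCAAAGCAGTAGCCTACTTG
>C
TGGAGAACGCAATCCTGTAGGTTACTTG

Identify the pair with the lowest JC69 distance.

A–B: 4/28 differ, p = 0.143, d = 0.158.
A–C: 9/28 differ, p = 0.321, d = 0.420.
B–C: 9/28 differ, p = 0.321, d = 0.420.
The smallest distance is between A and B.

A and B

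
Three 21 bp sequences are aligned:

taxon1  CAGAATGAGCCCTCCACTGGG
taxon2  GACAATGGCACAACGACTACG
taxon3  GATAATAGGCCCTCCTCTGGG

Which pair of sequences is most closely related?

taxon1 and taxon3

taxon1–taxon2: 10/21 differ, p = 0.476, d = 0.756.
taxon1–taxon3: 5/21 differ, p = 0.238, d = 0.286.
taxon2–taxon3: 10/21 differ, p = 0.476, d = 0.756.
The smallest distance is between taxon1 and taxon3.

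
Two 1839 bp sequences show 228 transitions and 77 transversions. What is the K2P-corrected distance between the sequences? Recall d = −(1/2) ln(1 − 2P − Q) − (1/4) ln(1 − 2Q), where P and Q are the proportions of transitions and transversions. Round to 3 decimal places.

0.193

P = 228/1839 ≈ 0.12398 and Q = 77/1839 ≈ 0.041871.
Under the Kimura two-parameter model, d = −½ ln(1 − 2P − Q) − ¼ ln(1 − 2Q).
1 − 2P − Q = 0.710169, giving −½ ln(0.710169) = 0.171126.
1 − 2Q = 0.916258, giving −¼ ln(0.916258) = 0.021864.
d = 0.171126 + 0.021864 = 0.192990.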